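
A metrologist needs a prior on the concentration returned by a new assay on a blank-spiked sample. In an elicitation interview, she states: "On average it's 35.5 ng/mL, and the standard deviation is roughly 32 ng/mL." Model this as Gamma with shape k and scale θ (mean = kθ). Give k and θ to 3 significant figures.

k ≈ 1.23, θ ≈ 28.8

For Gamma(k, scale θ): mean = kθ, variance = kθ², so CV = 1/√k.
CV = SD/mean = 32/35.5 = 0.9014, hence k = 1/CV² = 1.23.
Then θ = mean/k = 35.5/1.23 = 28.8.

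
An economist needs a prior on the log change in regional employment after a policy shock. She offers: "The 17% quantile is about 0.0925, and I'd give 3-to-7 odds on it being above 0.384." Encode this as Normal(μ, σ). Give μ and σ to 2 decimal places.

The p-quantile of Normal(μ,σ) is μ + z_p·σ, with z_{0.17} = -0.9542 and z_{0.7} = 0.5244.
Eliminate σ: μ = (z₂·x₁ − z₁·x₂)/(z₂ − z₁) = (0.5244·0.0925 − (-0.9542)·0.384)/1.479 = 0.28.
Then σ = (x₂ − x₁)/(z₂ − z₁) = (0.384 − 0.0925)/1.479 = 0.20.

μ = 0.28, σ = 0.20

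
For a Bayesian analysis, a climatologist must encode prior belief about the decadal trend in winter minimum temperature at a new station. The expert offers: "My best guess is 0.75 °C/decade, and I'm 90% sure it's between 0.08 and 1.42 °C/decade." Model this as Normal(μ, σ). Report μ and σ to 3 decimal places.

A symmetric 90% interval runs μ ± z·σ with z = 1.645.
Half-width = 0.67, so σ = 0.67/1.645 = 0.407.
μ is the stated best guess, 0.750.

μ = 0.750, σ = 0.407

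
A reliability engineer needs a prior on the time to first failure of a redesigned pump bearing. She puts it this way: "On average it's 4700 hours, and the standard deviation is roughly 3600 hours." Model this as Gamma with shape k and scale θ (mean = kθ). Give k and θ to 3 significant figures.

For Gamma(k, scale θ): mean = kθ, variance = kθ², so CV = 1/√k.
CV = SD/mean = 3600/4700 = 0.766, hence k = 1/CV² = 1.7.
Then θ = mean/k = 4700/1.7 = 2760.

k ≈ 1.7, θ ≈ 2760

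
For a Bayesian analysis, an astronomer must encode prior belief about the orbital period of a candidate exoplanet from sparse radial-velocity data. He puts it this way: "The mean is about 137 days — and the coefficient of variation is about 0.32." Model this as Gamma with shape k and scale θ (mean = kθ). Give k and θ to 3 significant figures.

k ≈ 9.77, θ ≈ 14

For Gamma(k, scale θ): mean = kθ, variance = kθ², so CV = 1/√k.
CV = 0.32, hence k = 1/CV² = 9.77.
Then θ = mean/k = 137/9.77 = 14.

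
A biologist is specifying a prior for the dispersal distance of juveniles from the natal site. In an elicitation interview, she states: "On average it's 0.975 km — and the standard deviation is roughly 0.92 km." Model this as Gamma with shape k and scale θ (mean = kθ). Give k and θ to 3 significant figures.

k ≈ 1.12, θ ≈ 0.868

For Gamma(k, scale θ): mean = kθ, variance = kθ², so CV = 1/√k.
CV = SD/mean = 0.92/0.975 = 0.9436, hence k = 1/CV² = 1.12.
Then θ = mean/k = 0.975/1.12 = 0.868.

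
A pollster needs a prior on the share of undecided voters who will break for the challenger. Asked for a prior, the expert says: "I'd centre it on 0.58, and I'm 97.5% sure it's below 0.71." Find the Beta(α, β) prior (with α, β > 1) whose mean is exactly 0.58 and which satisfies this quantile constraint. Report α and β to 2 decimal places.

With mean 0.58 fixed, write α = 0.58s, β = 0.42s where s = α+β.
Need P(θ < 0.71) = 0.975 under Beta(0.58s, 0.42s). Normal approximation: (q−m)/√(m(1−m)/s) ≈ z_{0.975} = 1.96, so s ≈ 0.58·0.42·(1.96)²/(0.71−0.58)² = 55.4.
At s = 55.4: P(θ<0.71) ≈ 0.979. Adjusting to match 0.975 gives s ≈ 51.48.
So α = 0.58·51.48 ≈ 29.86, β = 0.42·51.48 ≈ 21.62.

α ≈ 29.86, β ≈ 21.62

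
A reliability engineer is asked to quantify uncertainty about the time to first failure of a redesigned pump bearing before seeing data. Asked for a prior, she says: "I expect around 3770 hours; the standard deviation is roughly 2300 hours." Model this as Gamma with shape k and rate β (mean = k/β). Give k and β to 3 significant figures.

For Gamma(k, rate β): mean = k/β, variance = k/β², so CV = 1/√k.
CV = SD/mean = 2300/3770 = 0.6101, hence k = 1/CV² = 2.69.
Then β = k/mean = 2.69/3770 = 0.000713.

k ≈ 2.69, β ≈ 0.000713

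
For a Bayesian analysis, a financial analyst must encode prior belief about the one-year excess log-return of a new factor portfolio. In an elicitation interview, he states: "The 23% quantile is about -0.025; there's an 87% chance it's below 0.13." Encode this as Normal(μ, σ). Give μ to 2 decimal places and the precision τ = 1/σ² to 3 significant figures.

μ = 0.04, τ = 145

The p-quantile of Normal(μ,σ) is μ + z_p·σ, with z_{0.23} = -0.7388 and z_{0.87} = 1.126.
Eliminate σ: μ = (z₂·x₁ − z₁·x₂)/(z₂ − z₁) = (1.126·-0.025 − (-0.7388)·0.13)/1.865 = 0.04.
Then σ = (x₂ − x₁)/(z₂ − z₁) = (0.13 − -0.025)/1.865 = 0.08.
Precision τ = 1/σ² = 1/0.0831² = 145.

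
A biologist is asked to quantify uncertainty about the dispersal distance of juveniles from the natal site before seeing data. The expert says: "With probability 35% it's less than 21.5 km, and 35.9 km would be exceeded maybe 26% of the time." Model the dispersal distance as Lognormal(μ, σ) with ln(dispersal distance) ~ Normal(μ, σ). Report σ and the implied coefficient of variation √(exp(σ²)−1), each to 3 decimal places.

If T ~ Lognormal(μ,σ) then ln T ~ Normal(μ,σ), so the p-quantile of ln T is μ + z_p·σ.
ln(21.5) = 3.068 and ln(35.9) = 3.581; z_{0.35} = -0.3853, z_{0.74} = 0.6433.
σ = (3.581 − 3.068)/(0.6433 − (-0.3853)) = 0.498.
μ = 3.068 − (-0.3853)·0.498 = 3.260.
CV = √(exp(σ²)−1) = √(exp(0.2484)−1) = 0.531.

σ ≈ 0.498, CV ≈ 0.531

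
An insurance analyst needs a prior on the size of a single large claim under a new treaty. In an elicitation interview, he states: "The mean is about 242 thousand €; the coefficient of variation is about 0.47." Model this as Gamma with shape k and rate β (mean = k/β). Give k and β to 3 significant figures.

For Gamma(k, rate β): mean = k/β, variance = k/β², so CV = 1/√k.
CV = 0.47, hence k = 1/CV² = 4.53.
Then β = k/mean = 4.53/242 = 0.0187.

k ≈ 4.53, β ≈ 0.0187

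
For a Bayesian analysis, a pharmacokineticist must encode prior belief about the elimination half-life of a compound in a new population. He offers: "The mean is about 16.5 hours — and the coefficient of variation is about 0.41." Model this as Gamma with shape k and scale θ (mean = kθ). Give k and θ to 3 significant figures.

For Gamma(k, scale θ): mean = kθ, variance = kθ², so CV = 1/√k.
CV = 0.41, hence k = 1/CV² = 5.95.
Then θ = mean/k = 16.5/5.95 = 2.77.

k ≈ 5.95, θ ≈ 2.77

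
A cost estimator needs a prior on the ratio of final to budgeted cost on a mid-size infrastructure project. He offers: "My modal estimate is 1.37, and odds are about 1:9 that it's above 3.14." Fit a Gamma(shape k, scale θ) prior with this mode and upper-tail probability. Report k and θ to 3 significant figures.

k ≈ 3.8, θ ≈ 0.49

Gamma(k,θ) with k>1 has mode (k−1)θ, so θ = 1.37/(k−1).
Need P(X < 3.14) = 0.9 with θ tied to k this way. Start at k = 2, θ = 1.37: P(X<3.14) ≈ 0.667.
Too low — raise k to concentrate. Iterating converges to k ≈ 3.8.
Then θ = 1.37/(3.8−1) ≈ 0.49.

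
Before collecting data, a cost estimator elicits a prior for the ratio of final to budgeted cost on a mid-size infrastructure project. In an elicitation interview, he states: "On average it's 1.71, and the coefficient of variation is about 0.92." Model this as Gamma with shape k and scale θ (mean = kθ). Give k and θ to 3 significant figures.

For Gamma(k, scale θ): mean = kθ, variance = kθ², so CV = 1/√k.
CV = 0.92, hence k = 1/CV² = 1.18.
Then θ = mean/k = 1.71/1.18 = 1.45.

k ≈ 1.18, θ ≈ 1.45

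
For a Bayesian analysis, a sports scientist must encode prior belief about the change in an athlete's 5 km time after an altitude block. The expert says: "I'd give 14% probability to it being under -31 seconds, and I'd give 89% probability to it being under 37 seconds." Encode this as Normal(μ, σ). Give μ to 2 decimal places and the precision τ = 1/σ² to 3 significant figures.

For Normal(μ,σ), the p-quantile is μ + z_p·σ. Here z_{0.14} = -1.08, z_{0.89} = 1.227.
So -31 = μ − 1.08σ and 37 = μ + 1.227σ.
Subtracting: σ = (37 − -31)/(1.227 − (-1.08)) = 29.48.
Then μ = -31 − (-1.08)·29.48 = 0.85.
Precision τ = 1/σ² = 1/29.48² = 0.00115.

μ = 0.85, τ = 0.00115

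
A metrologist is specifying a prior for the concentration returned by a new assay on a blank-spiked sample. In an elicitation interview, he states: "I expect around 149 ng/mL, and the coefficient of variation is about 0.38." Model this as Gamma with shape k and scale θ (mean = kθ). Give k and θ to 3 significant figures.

For Gamma(k, scale θ): mean = kθ, variance = kθ², so CV = 1/√k.
CV = 0.38, hence k = 1/CV² = 6.93.
Then θ = mean/k = 149/6.93 = 21.5.

k ≈ 6.93, θ ≈ 21.5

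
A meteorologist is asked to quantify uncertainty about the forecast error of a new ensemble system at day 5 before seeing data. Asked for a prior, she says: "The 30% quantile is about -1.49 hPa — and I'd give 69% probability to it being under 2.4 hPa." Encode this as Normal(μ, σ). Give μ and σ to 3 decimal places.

μ = 0.509, σ = 3.813

For Normal(μ,σ), the p-quantile is μ + z_p·σ. Here z_{0.3} = -0.5244, z_{0.69} = 0.4959.
So -1.49 = μ − 0.5244σ and 2.4 = μ + 0.4959σ.
Subtracting: σ = (2.4 − -1.49)/(0.4959 − (-0.5244)) = 3.813.
Then μ = -1.49 − (-0.5244)·3.813 = 0.509.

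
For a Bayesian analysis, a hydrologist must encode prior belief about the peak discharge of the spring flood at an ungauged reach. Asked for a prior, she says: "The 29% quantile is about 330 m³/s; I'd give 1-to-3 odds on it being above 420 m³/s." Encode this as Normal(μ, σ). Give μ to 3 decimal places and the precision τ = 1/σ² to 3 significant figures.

For Normal(μ,σ), the p-quantile is μ + z_p·σ. Here z_{0.29} = -0.5534, z_{0.75} = 0.6745.
So 330 = μ − 0.5534σ and 420 = μ + 0.6745σ.
Subtracting: σ = (420 − 330)/(0.6745 − (-0.5534)) = 73.297.
Then μ = 330 − (-0.5534)·73.297 = 370.562.
Precision τ = 1/σ² = 1/73.3² = 0.000186.

μ = 370.562, τ = 0.000186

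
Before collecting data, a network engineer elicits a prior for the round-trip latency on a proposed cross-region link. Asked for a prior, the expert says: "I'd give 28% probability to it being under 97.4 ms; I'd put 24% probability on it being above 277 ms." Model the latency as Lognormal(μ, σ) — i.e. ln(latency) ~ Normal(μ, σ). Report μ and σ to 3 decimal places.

If T ~ Lognormal(μ,σ) then ln T ~ Normal(μ,σ), so the p-quantile of ln T is μ + z_p·σ.
ln(97.4) = 4.579 and ln(277) = 5.624; z_{0.28} = -0.5828, z_{0.76} = 0.7063.
σ = (5.624 − 4.579)/(0.7063 − (-0.5828)) = 0.811.
μ = 4.579 − (-0.5828)·0.811 = 5.051.

μ ≈ 5.051, σ ≈ 0.811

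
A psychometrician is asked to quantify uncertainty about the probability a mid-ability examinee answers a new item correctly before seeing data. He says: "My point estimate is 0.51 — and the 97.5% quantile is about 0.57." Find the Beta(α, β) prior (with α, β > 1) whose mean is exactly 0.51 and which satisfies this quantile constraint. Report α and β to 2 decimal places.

With mean 0.51 fixed, write α = 0.51s, β = 0.49s where s = α+β.
Need P(θ < 0.57) = 0.975 under Beta(0.51s, 0.49s). Normal approximation: (q−m)/√(m(1−m)/s) ≈ z_{0.975} = 1.96, so s ≈ 0.51·0.49·(1.96)²/(0.57−0.51)² = 266.7.
At s = 266.7: P(θ<0.57) ≈ 0.975. Adjusting to match 0.975 gives s ≈ 264.60.
So α = 0.51·264.60 ≈ 134.95, β = 0.49·264.60 ≈ 129.65.

α ≈ 134.95, β ≈ 129.65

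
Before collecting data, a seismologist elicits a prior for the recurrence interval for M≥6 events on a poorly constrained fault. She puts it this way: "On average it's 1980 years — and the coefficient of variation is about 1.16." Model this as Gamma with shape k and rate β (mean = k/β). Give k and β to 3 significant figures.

k ≈ 0.743, β ≈ 0.000375

For Gamma(k, rate β): mean = k/β, variance = k/β², so CV = 1/√k.
CV = 1.16, hence k = 1/CV² = 0.743.
Then β = k/mean = 0.743/1980 = 0.000375.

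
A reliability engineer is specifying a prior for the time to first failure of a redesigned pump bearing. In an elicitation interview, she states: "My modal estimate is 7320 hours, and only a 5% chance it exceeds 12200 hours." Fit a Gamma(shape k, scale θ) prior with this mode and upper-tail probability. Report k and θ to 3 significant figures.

k ≈ 11.7, θ ≈ 684

Gamma(k,θ) with k>1 has mode (k−1)θ, so θ = 7320/(k−1).
Need P(X < 12200) = 0.95 with θ tied to k this way. Start at k = 2, θ = 7320: P(X<12200) ≈ 0.496.
Too low — raise k to concentrate. Iterating converges to k ≈ 11.7.
Then θ = 7320/(11.7−1) ≈ 684.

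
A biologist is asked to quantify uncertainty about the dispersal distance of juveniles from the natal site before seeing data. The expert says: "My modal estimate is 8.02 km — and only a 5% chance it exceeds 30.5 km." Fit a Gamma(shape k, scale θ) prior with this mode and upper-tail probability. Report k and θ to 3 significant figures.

k ≈ 2.42, θ ≈ 5.63

Gamma(k,θ) with k>1 has mode (k−1)θ, so θ = 8.02/(k−1).
Need P(X < 30.5) = 0.95 with θ tied to k this way. Start at k = 2, θ = 8.02: P(X<30.5) ≈ 0.893.
Too low — raise k to concentrate. Iterating converges to k ≈ 2.42.
Then θ = 8.02/(2.42−1) ≈ 5.63.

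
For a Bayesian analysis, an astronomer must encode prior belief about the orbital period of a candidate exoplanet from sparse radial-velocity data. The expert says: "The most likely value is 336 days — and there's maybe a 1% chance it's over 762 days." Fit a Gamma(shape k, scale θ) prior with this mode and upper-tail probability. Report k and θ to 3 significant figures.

k ≈ 8.15, θ ≈ 47

Gamma(k,θ) with k>1 has mode (k−1)θ, so θ = 336/(k−1).
Need P(X < 762) = 0.99 with θ tied to k this way. Start at k = 2, θ = 336: P(X<762) ≈ 0.662.
Too low — raise k to concentrate. Iterating converges to k ≈ 8.15.
Then θ = 336/(8.15−1) ≈ 47.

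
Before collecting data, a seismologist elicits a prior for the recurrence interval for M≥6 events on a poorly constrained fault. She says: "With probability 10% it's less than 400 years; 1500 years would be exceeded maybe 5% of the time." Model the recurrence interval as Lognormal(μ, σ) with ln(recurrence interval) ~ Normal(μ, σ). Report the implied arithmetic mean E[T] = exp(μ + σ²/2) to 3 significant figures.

If T ~ Lognormal(μ,σ) then ln T ~ Normal(μ,σ), so the p-quantile of ln T is μ + z_p·σ.
ln(400) = 5.991 and ln(1500) = 7.313; z_{0.1} = -1.282, z_{0.95} = 1.645.
σ = (7.313 − 5.991)/(1.645 − (-1.282)) = 0.452.
μ = 5.991 − (-1.282)·0.452 = 6.570.
E[T] = exp(μ + σ²/2) = exp(6.570 + 0.1020) = 790 years.

E[T] ≈ 790 years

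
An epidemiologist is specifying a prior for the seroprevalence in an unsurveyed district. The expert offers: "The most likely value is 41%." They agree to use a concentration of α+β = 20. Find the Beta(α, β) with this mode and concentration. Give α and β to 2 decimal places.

α = 8.38, β = 11.62

For α,β > 1 the Beta mode is (α−1)/(α+β−2). With α+β = 20, the mode is (α−1)/18.
Set (α−1)/18 = 0.41 → α = 1 + 0.41·18 = 8.38.
β = 20 − α = 11.62.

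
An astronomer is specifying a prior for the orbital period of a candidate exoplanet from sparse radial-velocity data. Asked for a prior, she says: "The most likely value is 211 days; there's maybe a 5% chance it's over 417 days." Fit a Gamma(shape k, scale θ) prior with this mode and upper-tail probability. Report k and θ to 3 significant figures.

Gamma(k,θ) with k>1 has mode (k−1)θ, so θ = 211/(k−1).
Need P(X < 417) = 0.95 with θ tied to k this way. Start at k = 2, θ = 211: P(X<417) ≈ 0.588.
Too low — raise k to concentrate. Iterating converges to k ≈ 6.98.
Then θ = 211/(6.98−1) ≈ 35.3.

k ≈ 6.98, θ ≈ 35.3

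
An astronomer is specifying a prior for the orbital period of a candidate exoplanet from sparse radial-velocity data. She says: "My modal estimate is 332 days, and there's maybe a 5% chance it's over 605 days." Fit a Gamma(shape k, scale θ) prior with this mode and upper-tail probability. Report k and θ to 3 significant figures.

k ≈ 8.73, θ ≈ 42.9

Gamma(k,θ) with k>1 has mode (k−1)θ, so θ = 332/(k−1).
Need P(X < 605) = 0.95 with θ tied to k this way. Start at k = 2, θ = 332: P(X<605) ≈ 0.544.
Too low — raise k to concentrate. Iterating converges to k ≈ 8.73.
Then θ = 332/(8.73−1) ≈ 42.9.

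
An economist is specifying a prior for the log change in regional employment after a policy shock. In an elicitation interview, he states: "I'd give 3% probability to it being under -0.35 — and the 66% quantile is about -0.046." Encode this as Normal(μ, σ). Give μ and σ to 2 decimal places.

μ = -0.10, σ = 0.13

The p-quantile of Normal(μ,σ) is μ + z_p·σ, with z_{0.03} = -1.881 and z_{0.66} = 0.4125.
Eliminate σ: μ = (z₂·x₁ − z₁·x₂)/(z₂ − z₁) = (0.4125·-0.35 − (-1.881)·-0.046)/2.293 = -0.10.
Then σ = (x₂ − x₁)/(z₂ − z₁) = (-0.046 − -0.35)/2.293 = 0.13.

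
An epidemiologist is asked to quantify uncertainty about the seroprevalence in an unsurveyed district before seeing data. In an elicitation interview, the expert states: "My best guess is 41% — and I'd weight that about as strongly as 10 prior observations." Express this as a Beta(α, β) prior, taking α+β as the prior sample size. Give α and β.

Under the effective-sample-size interpretation, Beta(α, β) has prior mean α/(α+β) and prior sample size α+β.
So α+β = 10 and α/(α+β) = 0.41, giving α = 0.41·10 = 4.1 and β = 10 − 4.1 = 5.9.

α = 4.1, β = 5.9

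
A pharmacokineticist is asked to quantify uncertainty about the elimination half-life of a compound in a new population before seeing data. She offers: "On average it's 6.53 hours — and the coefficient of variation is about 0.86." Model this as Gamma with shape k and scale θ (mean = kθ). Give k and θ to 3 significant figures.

k ≈ 1.35, θ ≈ 4.83

For Gamma(k, scale θ): mean = kθ, variance = kθ², so CV = 1/√k.
CV = 0.86, hence k = 1/CV² = 1.35.
Then θ = mean/k = 6.53/1.35 = 4.83.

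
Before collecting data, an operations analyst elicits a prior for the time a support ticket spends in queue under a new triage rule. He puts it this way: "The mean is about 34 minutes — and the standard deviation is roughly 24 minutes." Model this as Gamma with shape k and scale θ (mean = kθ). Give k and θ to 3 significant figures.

For Gamma(k, scale θ): mean = kθ, variance = kθ², so CV = 1/√k.
CV = SD/mean = 24/34 = 0.7059, hence k = 1/CV² = 2.01.
Then θ = mean/k = 34/2.01 = 16.9.

k ≈ 2.01, θ ≈ 16.9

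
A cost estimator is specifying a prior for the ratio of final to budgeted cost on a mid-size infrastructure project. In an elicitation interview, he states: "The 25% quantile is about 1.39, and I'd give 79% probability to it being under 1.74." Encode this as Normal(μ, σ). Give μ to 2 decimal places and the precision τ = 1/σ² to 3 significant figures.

The p-quantile of Normal(μ,σ) is μ + z_p·σ, with z_{0.25} = -0.6745 and z_{0.79} = 0.8064.
Eliminate σ: μ = (z₂·x₁ − z₁·x₂)/(z₂ − z₁) = (0.8064·1.39 − (-0.6745)·1.74)/1.481 = 1.55.
Then σ = (x₂ − x₁)/(z₂ − z₁) = (1.74 − 1.39)/1.481 = 0.24.
Precision τ = 1/σ² = 1/0.2363² = 17.9.

μ = 1.55, τ = 17.9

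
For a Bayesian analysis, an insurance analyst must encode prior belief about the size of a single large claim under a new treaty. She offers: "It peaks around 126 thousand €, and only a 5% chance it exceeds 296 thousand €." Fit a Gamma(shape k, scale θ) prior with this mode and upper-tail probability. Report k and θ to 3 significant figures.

Gamma(k,θ) with k>1 has mode (k−1)θ, so θ = 126/(k−1).
Need P(X < 296) = 0.95 with θ tied to k this way. Start at k = 2, θ = 126: P(X<296) ≈ 0.680.
Too low — raise k to concentrate. Iterating converges to k ≈ 4.75.
Then θ = 126/(4.75−1) ≈ 33.6.

k ≈ 4.75, θ ≈ 33.6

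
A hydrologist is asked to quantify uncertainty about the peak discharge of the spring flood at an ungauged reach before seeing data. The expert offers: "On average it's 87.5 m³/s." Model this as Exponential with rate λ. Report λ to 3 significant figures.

Exponential mean = 1/λ, so λ = 1/87.5 = 0.0114.

λ ≈ 0.0114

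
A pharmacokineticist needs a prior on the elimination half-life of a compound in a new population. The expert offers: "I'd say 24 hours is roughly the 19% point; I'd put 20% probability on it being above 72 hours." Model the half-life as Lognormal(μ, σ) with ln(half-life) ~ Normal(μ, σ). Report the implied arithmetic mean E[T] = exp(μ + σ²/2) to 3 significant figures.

If T ~ Lognormal(μ,σ) then ln T ~ Normal(μ,σ), so the p-quantile of ln T is μ + z_p·σ.
ln(24) = 3.178 and ln(72) = 4.277; z_{0.19} = -0.8779, z_{0.8} = 0.8416.
σ = (4.277 − 3.178)/(0.8416 − (-0.8779)) = 0.639.
μ = 3.178 − (-0.8779)·0.639 = 3.739.
E[T] = exp(μ + σ²/2) = exp(3.739 + 0.2041) = 51.6 hours.

E[T] ≈ 51.6 hours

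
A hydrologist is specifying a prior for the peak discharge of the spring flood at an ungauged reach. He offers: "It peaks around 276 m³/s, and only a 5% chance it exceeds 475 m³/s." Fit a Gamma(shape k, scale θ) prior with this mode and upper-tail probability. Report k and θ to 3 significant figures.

k ≈ 10.5, θ ≈ 29.1

Gamma(k,θ) with k>1 has mode (k−1)θ, so θ = 276/(k−1).
Need P(X < 475) = 0.95 with θ tied to k this way. Start at k = 2, θ = 276: P(X<475) ≈ 0.513.
Too low — raise k to concentrate. Iterating converges to k ≈ 10.5.
Then θ = 276/(10.5−1) ≈ 29.1.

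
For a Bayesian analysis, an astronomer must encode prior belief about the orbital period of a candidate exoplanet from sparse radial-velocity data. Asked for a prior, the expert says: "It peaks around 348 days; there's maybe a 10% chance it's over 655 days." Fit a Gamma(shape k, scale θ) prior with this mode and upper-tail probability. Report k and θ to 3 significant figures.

k ≈ 5.78, θ ≈ 72.8

Gamma(k,θ) with k>1 has mode (k−1)θ, so θ = 348/(k−1).
Need P(X < 655) = 0.9 with θ tied to k this way. Start at k = 2, θ = 348: P(X<655) ≈ 0.561.
Too low — raise k to concentrate. Iterating converges to k ≈ 5.78.
Then θ = 348/(5.78−1) ≈ 72.8.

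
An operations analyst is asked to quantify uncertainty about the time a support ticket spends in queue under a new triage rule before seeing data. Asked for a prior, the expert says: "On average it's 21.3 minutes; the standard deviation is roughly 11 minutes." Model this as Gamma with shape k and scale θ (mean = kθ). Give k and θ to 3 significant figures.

k ≈ 3.75, θ ≈ 5.68

For Gamma(k, scale θ): mean = kθ, variance = kθ², so CV = 1/√k.
CV = SD/mean = 11/21.3 = 0.5164, hence k = 1/CV² = 3.75.
Then θ = mean/k = 21.3/3.75 = 5.68.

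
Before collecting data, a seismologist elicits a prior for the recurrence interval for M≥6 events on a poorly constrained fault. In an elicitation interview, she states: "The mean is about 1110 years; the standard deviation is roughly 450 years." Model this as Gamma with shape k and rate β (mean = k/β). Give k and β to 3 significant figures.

k ≈ 6.08, β ≈ 0.00548

For Gamma(k, rate β): mean = k/β, variance = k/β², so CV = 1/√k.
CV = SD/mean = 450/1110 = 0.4054, hence k = 1/CV² = 6.08.
Then β = k/mean = 6.08/1110 = 0.00548.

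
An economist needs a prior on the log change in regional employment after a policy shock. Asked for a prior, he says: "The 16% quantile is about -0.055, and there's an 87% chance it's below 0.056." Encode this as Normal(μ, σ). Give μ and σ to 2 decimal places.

For Normal(μ,σ), the p-quantile is μ + z_p·σ. Here z_{0.16} = -0.9945, z_{0.87} = 1.126.
So -0.055 = μ − 0.9945σ and 0.056 = μ + 1.126σ.
Subtracting: σ = (0.056 − -0.055)/(1.126 − (-0.9945)) = 0.05.
Then μ = -0.055 − (-0.9945)·0.05 = -0.00.

μ = -0.00, σ = 0.05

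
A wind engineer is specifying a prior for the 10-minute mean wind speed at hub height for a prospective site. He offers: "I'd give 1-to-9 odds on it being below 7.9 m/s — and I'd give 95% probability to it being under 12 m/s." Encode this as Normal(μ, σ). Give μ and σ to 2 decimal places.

For Normal(μ,σ), the p-quantile is μ + z_p·σ. Here z_{0.1} = -1.282, z_{0.95} = 1.645.
So 7.9 = μ − 1.282σ and 12 = μ + 1.645σ.
Subtracting: σ = (12 − 7.9)/(1.645 − (-1.282)) = 1.40.
Then μ = 7.9 − (-1.282)·1.40 = 9.70.

μ = 9.70, σ = 1.40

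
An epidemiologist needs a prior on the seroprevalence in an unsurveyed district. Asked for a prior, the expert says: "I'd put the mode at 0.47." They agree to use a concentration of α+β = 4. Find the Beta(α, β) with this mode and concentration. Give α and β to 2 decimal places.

α = 1.94, β = 2.06

For α,β > 1 the Beta mode is (α−1)/(α+β−2). With α+β = 4, the mode is (α−1)/2.
Set (α−1)/2 = 0.47 → α = 1 + 0.47·2 = 1.94.
β = 4 − α = 2.06.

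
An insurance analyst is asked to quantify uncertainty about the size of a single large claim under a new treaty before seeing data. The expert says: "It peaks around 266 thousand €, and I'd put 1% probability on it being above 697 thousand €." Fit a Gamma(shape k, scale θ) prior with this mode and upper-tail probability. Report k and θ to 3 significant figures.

Gamma(k,θ) with k>1 has mode (k−1)θ, so θ = 266/(k−1).
Need P(X < 697) = 0.99 with θ tied to k this way. Start at k = 2, θ = 266: P(X<697) ≈ 0.737.
Too low — raise k to concentrate. Iterating converges to k ≈ 6.01.
Then θ = 266/(6.01−1) ≈ 53.1.

k ≈ 6.01, θ ≈ 53.1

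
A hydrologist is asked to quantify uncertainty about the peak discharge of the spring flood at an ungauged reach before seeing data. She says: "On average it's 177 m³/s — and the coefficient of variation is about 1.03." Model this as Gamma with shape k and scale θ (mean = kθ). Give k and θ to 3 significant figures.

k ≈ 0.943, θ ≈ 188

For Gamma(k, scale θ): mean = kθ, variance = kθ², so CV = 1/√k.
CV = 1.03, hence k = 1/CV² = 0.943.
Then θ = mean/k = 177/0.943 = 188.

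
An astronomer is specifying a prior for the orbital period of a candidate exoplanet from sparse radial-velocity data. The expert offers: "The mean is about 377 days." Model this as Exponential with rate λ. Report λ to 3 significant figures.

Exponential mean = 1/λ, so λ = 1/377.0 = 0.00265.

λ ≈ 0.00265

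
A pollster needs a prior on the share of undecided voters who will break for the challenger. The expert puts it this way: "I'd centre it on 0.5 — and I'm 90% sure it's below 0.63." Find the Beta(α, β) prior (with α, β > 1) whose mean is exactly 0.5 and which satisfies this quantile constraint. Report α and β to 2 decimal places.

With mean 0.5 fixed, write α = 0.5s, β = 0.5s where s = α+β.
Need P(θ < 0.63) = 0.9 under Beta(0.5s, 0.5s). Normal approximation: (q−m)/√(m(1−m)/s) ≈ z_{0.9} = 1.28, so s ≈ 0.5·0.5·(1.28)²/(0.63−0.5)² = 24.3.
At s = 24.3: P(θ<0.63) ≈ 0.902. Adjusting to match 0.9 gives s ≈ 23.96.
So α = 0.5·23.96 ≈ 11.98, β = 0.5·23.96 ≈ 11.98.

α ≈ 11.98, β ≈ 11.98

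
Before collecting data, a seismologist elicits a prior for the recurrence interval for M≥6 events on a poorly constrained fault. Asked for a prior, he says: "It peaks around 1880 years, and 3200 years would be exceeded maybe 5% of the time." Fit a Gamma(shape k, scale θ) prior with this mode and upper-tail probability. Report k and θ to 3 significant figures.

Gamma(k,θ) with k>1 has mode (k−1)θ, so θ = 1880/(k−1).
Need P(X < 3200) = 0.95 with θ tied to k this way. Start at k = 2, θ = 1880: P(X<3200) ≈ 0.507.
Too low — raise k to concentrate. Iterating converges to k ≈ 10.9.
Then θ = 1880/(10.9−1) ≈ 190.

k ≈ 10.9, θ ≈ 190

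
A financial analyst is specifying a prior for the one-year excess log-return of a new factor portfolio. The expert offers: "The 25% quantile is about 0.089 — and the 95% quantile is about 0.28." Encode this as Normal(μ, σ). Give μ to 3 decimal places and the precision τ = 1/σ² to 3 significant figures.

μ = 0.145, τ = 147

For Normal(μ,σ), the p-quantile is μ + z_p·σ. Here z_{0.25} = -0.6745, z_{0.95} = 1.645.
So 0.089 = μ − 0.6745σ and 0.28 = μ + 1.645σ.
Subtracting: σ = (0.28 − 0.089)/(1.645 − (-0.6745)) = 0.082.
Then μ = 0.089 − (-0.6745)·0.082 = 0.145.
Precision τ = 1/σ² = 1/0.08235² = 147.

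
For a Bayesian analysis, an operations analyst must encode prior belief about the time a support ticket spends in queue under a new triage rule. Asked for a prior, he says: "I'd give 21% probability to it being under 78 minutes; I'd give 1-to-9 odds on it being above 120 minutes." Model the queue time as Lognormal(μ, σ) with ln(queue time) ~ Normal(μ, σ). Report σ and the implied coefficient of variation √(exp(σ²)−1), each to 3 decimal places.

If T ~ Lognormal(μ,σ) then ln T ~ Normal(μ,σ), so the p-quantile of ln T is μ + z_p·σ.
ln(78) = 4.357 and ln(120) = 4.787; z_{0.21} = -0.8064, z_{0.9} = 1.282.
σ = (4.787 − 4.357)/(1.282 − (-0.8064)) = 0.206.
μ = 4.357 − (-0.8064)·0.206 = 4.523.
CV = √(exp(σ²)−1) = √(exp(0.0426)−1) = 0.209.

σ ≈ 0.206, CV ≈ 0.209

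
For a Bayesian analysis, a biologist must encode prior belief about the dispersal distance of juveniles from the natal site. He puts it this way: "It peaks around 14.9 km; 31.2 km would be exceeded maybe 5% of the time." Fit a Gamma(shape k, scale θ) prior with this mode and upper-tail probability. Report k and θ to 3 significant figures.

k ≈ 6.06, θ ≈ 2.95

Gamma(k,θ) with k>1 has mode (k−1)θ, so θ = 14.9/(k−1).
Need P(X < 31.2) = 0.95 with θ tied to k this way. Start at k = 2, θ = 14.9: P(X<31.2) ≈ 0.619.
Too low — raise k to concentrate. Iterating converges to k ≈ 6.06.
Then θ = 14.9/(6.06−1) ≈ 2.95.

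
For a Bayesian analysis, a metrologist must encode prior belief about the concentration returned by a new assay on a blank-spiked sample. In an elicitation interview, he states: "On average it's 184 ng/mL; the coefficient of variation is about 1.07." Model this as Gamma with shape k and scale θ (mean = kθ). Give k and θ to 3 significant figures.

k ≈ 0.873, θ ≈ 211

For Gamma(k, scale θ): mean = kθ, variance = kθ², so CV = 1/√k.
CV = 1.07, hence k = 1/CV² = 0.873.
Then θ = mean/k = 184/0.873 = 211.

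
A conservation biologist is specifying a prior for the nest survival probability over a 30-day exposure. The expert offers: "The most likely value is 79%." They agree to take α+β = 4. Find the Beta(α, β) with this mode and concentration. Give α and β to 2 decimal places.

For α,β > 1 the Beta mode is (α−1)/(α+β−2). With α+β = 4, the mode is (α−1)/2.
Set (α−1)/2 = 0.79 → α = 1 + 0.79·2 = 2.58.
β = 4 − α = 1.42.

α = 2.58, β = 1.42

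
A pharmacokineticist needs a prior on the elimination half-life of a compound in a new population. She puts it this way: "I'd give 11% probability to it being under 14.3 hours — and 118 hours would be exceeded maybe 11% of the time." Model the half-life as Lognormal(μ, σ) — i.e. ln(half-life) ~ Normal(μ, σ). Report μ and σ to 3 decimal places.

μ ≈ 3.715, σ ≈ 0.860

If T ~ Lognormal(μ,σ) then ln T ~ Normal(μ,σ), so the p-quantile of ln T is μ + z_p·σ.
ln(14.3) = 2.66 and ln(118) = 4.771; z_{0.11} = -1.227, z_{0.89} = 1.227.
σ = (4.771 − 2.66)/(1.227 − (-1.227)) = 0.860.
μ = 2.66 − (-1.227)·0.860 = 3.715.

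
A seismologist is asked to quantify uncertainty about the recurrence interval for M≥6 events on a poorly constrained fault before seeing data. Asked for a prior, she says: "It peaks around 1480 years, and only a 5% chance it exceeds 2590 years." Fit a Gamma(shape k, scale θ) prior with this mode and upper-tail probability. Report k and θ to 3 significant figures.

k ≈ 9.91, θ ≈ 166

Gamma(k,θ) with k>1 has mode (k−1)θ, so θ = 1480/(k−1).
Need P(X < 2590) = 0.95 with θ tied to k this way. Start at k = 2, θ = 1480: P(X<2590) ≈ 0.522.
Too low — raise k to concentrate. Iterating converges to k ≈ 9.91.
Then θ = 1480/(9.91−1) ≈ 166.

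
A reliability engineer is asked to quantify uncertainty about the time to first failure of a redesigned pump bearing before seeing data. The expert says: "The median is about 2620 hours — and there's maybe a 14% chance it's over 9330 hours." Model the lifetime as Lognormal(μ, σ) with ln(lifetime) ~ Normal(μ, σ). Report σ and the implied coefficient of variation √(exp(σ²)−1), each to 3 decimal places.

σ ≈ 1.176, CV ≈ 1.727

If T ~ Lognormal(μ,σ) then ln T ~ Normal(μ,σ), so the p-quantile of ln T is μ + z_p·σ.
ln(2620) = 7.871 and ln(9330) = 9.141; z_{0.5} = 0, z_{0.86} = 1.08.
σ = (9.141 − 7.871)/(1.08 − (0)) = 1.176.
μ = 7.871 − (0)·1.176 = 7.871.
CV = √(exp(σ²)−1) = √(exp(1.3821)−1) = 1.727.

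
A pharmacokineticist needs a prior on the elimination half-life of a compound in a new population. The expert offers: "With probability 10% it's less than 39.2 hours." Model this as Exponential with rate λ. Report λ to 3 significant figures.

λ ≈ 0.00269

P(T < 39.2) = 1 − e^(−λ·39.2) = 0.1, so λ = −ln(1−0.1)/39.2 = −ln(0.9)/39.2 = 0.00269.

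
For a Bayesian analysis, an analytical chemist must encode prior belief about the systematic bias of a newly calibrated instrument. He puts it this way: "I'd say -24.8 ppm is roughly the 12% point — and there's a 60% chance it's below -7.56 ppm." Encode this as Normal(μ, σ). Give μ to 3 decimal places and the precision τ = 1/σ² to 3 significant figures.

μ = -10.618, τ = 0.00686

For Normal(μ,σ), the p-quantile is μ + z_p·σ. Here z_{0.12} = -1.175, z_{0.6} = 0.2533.
So -24.8 = μ − 1.175σ and -7.56 = μ + 0.2533σ.
Subtracting: σ = (-7.56 − -24.8)/(0.2533 − (-1.175)) = 12.070.
Then μ = -24.8 − (-1.175)·12.070 = -10.618.
Precision τ = 1/σ² = 1/12.07² = 0.00686.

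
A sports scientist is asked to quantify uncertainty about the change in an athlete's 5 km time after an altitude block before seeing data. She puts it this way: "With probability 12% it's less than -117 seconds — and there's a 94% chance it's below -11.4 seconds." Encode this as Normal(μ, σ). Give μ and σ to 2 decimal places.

For Normal(μ,σ), the p-quantile is μ + z_p·σ. Here z_{0.12} = -1.175, z_{0.94} = 1.555.
So -117 = μ − 1.175σ and -11.4 = μ + 1.555σ.
Subtracting: σ = (-11.4 − -117)/(1.555 − (-1.175)) = 38.68.
Then μ = -117 − (-1.175)·38.68 = -71.55.

μ = -71.55, σ = 38.68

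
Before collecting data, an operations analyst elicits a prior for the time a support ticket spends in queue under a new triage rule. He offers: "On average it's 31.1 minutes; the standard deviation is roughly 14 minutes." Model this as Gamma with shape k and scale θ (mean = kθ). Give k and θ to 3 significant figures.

k ≈ 4.93, θ ≈ 6.3

For Gamma(k, scale θ): mean = kθ, variance = kθ², so CV = 1/√k.
CV = SD/mean = 14/31.1 = 0.4502, hence k = 1/CV² = 4.93.
Then θ = mean/k = 31.1/4.93 = 6.3.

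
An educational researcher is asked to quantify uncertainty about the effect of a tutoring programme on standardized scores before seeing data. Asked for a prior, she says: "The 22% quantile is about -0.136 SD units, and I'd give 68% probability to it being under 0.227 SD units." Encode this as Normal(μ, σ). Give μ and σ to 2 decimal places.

μ = 0.09, σ = 0.29

For Normal(μ,σ), the p-quantile is μ + z_p·σ. Here z_{0.22} = -0.7722, z_{0.68} = 0.4677.
So -0.136 = μ − 0.7722σ and 0.227 = μ + 0.4677σ.
Subtracting: σ = (0.227 − -0.136)/(0.4677 − (-0.7722)) = 0.29.
Then μ = -0.136 − (-0.7722)·0.29 = 0.09.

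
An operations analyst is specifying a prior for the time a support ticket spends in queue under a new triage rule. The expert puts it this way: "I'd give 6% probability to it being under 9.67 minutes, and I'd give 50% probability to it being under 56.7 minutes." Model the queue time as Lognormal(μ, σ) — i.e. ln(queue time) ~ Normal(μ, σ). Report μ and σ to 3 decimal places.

If T ~ Lognormal(μ,σ) then ln T ~ Normal(μ,σ), so the p-quantile of ln T is μ + z_p·σ.
ln(9.67) = 2.269 and ln(56.7) = 4.038; z_{0.06} = -1.555, z_{0.5} = 0.
σ = (4.038 − 2.269)/(0 − (-1.555)) = 1.138.
μ = 2.269 − (-1.555)·1.138 = 4.038.

μ ≈ 4.038, σ ≈ 1.138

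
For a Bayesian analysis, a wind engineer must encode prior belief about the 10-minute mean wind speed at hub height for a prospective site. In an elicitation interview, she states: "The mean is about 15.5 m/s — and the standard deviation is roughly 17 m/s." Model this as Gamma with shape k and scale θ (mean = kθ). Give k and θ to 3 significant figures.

For Gamma(k, scale θ): mean = kθ, variance = kθ², so CV = 1/√k.
CV = SD/mean = 17/15.5 = 1.097, hence k = 1/CV² = 0.831.
Then θ = mean/k = 15.5/0.831 = 18.6.

k ≈ 0.831, θ ≈ 18.6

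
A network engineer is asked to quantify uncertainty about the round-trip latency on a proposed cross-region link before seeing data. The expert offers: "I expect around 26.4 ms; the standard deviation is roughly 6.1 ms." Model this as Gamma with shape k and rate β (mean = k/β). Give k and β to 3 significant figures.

k ≈ 18.7, β ≈ 0.709

For Gamma(k, rate β): mean = k/β, variance = k/β², so CV = 1/√k.
CV = SD/mean = 6.1/26.4 = 0.2311, hence k = 1/CV² = 18.7.
Then β = k/mean = 18.7/26.4 = 0.709.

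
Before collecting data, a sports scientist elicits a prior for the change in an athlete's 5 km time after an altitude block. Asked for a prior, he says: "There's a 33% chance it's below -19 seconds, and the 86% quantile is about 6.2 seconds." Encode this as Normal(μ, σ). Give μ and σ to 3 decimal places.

μ = -11.708, σ = 16.576

The p-quantile of Normal(μ,σ) is μ + z_p·σ, with z_{0.33} = -0.4399 and z_{0.86} = 1.08.
Eliminate σ: μ = (z₂·x₁ − z₁·x₂)/(z₂ − z₁) = (1.08·-19 − (-0.4399)·6.2)/1.52 = -11.708.
Then σ = (x₂ − x₁)/(z₂ − z₁) = (6.2 − -19)/1.52 = 16.576.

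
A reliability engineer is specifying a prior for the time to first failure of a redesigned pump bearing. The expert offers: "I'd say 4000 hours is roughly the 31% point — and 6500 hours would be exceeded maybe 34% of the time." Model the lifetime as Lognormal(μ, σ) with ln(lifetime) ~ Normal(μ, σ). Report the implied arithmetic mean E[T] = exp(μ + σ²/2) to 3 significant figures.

E[T] ≈ 6010 hours

If T ~ Lognormal(μ,σ) then ln T ~ Normal(μ,σ), so the p-quantile of ln T is μ + z_p·σ.
ln(4000) = 8.294 and ln(6500) = 8.78; z_{0.31} = -0.4959, z_{0.66} = 0.4125.
σ = (8.78 − 8.294)/(0.4125 − (-0.4959)) = 0.535.
μ = 8.294 − (-0.4959)·0.535 = 8.559.
E[T] = exp(μ + σ²/2) = exp(8.559 + 0.1429) = 6010 hours.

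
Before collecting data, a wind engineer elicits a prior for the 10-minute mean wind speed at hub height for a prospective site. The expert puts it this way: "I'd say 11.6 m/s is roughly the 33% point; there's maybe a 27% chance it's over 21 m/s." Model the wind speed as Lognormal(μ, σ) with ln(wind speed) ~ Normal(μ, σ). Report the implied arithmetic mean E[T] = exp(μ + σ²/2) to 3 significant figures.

E[T] ≈ 17.4 m/s

If T ~ Lognormal(μ,σ) then ln T ~ Normal(μ,σ), so the p-quantile of ln T is μ + z_p·σ.
ln(11.6) = 2.451 and ln(21) = 3.045; z_{0.33} = -0.4399, z_{0.73} = 0.6128.
σ = (3.045 − 2.451)/(0.6128 − (-0.4399)) = 0.564.
μ = 2.451 − (-0.4399)·0.564 = 2.699.
E[T] = exp(μ + σ²/2) = exp(2.699 + 0.1589) = 17.4 m/s.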